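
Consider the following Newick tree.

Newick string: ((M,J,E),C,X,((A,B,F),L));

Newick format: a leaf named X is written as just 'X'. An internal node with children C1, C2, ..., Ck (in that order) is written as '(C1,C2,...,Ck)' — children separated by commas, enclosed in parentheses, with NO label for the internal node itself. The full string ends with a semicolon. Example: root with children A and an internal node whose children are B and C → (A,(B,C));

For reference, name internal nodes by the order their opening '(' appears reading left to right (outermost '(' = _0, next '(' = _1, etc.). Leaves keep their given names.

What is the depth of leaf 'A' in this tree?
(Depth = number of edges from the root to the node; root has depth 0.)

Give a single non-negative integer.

Answer: 3

Derivation:
Newick: ((M,J,E),C,X,((A,B,F),L));
Naming internals by '(' encounter order: outermost '(' = _0, next = _1, ...
Query node: A
Path from root: _0 -> _2 -> _3 -> A
Depth of A: 3 (number of edges from root)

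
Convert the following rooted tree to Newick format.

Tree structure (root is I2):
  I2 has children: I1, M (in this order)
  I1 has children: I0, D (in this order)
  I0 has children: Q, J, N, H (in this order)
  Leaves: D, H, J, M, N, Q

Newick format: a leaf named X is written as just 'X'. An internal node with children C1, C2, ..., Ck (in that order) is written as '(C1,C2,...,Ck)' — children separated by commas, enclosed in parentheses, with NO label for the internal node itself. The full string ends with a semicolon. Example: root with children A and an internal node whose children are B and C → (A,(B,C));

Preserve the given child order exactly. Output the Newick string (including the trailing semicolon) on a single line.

internal I2 with children ['I1', 'M']
  internal I1 with children ['I0', 'D']
    internal I0 with children ['Q', 'J', 'N', 'H']
      leaf 'Q' → 'Q'
      leaf 'J' → 'J'
      leaf 'N' → 'N'
      leaf 'H' → 'H'
    → '(Q,J,N,H)'
    leaf 'D' → 'D'
  → '((Q,J,N,H),D)'
  leaf 'M' → 'M'
→ '(((Q,J,N,H),D),M)'
Final: (((Q,J,N,H),D),M);

Answer: (((Q,J,N,H),D),M);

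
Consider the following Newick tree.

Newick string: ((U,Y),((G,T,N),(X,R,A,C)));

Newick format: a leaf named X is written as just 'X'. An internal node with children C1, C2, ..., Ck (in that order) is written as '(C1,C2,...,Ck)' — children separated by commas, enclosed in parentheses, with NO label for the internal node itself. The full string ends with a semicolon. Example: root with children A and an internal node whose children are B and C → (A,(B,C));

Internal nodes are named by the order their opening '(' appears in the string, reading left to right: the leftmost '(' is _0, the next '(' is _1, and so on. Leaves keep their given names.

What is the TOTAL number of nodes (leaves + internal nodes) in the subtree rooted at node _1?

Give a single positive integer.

Answer: 3

Derivation:
Newick: ((U,Y),((G,T,N),(X,R,A,C)));
Locate _1: it is the '(' at position 1 (the 2nd '(' reading left to right).
Query: subtree rooted at _1
_1: subtree_size = 1 + 2
  U: subtree_size = 1 + 0
  Y: subtree_size = 1 + 0
Total subtree size of _1: 3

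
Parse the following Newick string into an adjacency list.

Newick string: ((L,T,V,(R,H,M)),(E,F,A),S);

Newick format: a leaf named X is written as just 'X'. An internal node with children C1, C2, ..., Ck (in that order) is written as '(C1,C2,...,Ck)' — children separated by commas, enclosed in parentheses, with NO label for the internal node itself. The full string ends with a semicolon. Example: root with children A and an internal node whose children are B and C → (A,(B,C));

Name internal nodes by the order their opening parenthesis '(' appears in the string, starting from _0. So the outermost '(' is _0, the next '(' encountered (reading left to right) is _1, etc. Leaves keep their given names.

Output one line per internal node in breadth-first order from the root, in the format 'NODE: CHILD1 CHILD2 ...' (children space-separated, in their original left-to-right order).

Input: ((L,T,V,(R,H,M)),(E,F,A),S);
Scanning left-to-right, naming '(' by encounter order:
  pos 0: '(' -> open internal node _0 (depth 1)
  pos 1: '(' -> open internal node _1 (depth 2)
  pos 8: '(' -> open internal node _2 (depth 3)
  pos 14: ')' -> close internal node _2 (now at depth 2)
  pos 15: ')' -> close internal node _1 (now at depth 1)
  pos 17: '(' -> open internal node _3 (depth 2)
  pos 23: ')' -> close internal node _3 (now at depth 1)
  pos 26: ')' -> close internal node _0 (now at depth 0)
Total internal nodes: 4
BFS adjacency from root:
  _0: _1 _3 S
  _1: L T V _2
  _3: E F A
  _2: R H M

Answer: _0: _1 _3 S
_1: L T V _2
_3: E F A
_2: R H M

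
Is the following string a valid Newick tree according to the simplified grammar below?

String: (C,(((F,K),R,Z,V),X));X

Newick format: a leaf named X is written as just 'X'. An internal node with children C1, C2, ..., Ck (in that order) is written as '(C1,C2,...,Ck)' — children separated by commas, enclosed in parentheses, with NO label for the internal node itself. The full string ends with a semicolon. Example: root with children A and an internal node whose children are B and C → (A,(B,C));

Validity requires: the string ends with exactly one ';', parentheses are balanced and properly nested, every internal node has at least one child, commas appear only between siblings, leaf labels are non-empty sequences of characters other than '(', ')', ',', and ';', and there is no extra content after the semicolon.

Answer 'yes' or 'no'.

Input: (C,(((F,K),R,Z,V),X));X
Paren balance: 4 '(' vs 4 ')' OK
Ends with single ';': False
Full parse: FAILS (must end with ;)
Valid: False

Answer: no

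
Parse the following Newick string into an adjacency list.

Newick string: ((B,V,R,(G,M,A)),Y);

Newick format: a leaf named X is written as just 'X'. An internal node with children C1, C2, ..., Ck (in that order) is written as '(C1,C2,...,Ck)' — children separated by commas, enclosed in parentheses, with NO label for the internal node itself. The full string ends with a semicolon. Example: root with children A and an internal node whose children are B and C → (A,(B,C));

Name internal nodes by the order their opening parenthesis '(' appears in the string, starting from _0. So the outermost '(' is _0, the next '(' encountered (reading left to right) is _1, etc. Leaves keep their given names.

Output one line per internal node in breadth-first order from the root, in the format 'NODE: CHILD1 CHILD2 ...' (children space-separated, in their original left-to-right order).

Answer: _0: _1 Y
_1: B V R _2
_2: G M A

Derivation:
Input: ((B,V,R,(G,M,A)),Y);
Scanning left-to-right, naming '(' by encounter order:
  pos 0: '(' -> open internal node _0 (depth 1)
  pos 1: '(' -> open internal node _1 (depth 2)
  pos 8: '(' -> open internal node _2 (depth 3)
  pos 14: ')' -> close internal node _2 (now at depth 2)
  pos 15: ')' -> close internal node _1 (now at depth 1)
  pos 18: ')' -> close internal node _0 (now at depth 0)
Total internal nodes: 3
BFS adjacency from root:
  _0: _1 Y
  _1: B V R _2
  _2: G M A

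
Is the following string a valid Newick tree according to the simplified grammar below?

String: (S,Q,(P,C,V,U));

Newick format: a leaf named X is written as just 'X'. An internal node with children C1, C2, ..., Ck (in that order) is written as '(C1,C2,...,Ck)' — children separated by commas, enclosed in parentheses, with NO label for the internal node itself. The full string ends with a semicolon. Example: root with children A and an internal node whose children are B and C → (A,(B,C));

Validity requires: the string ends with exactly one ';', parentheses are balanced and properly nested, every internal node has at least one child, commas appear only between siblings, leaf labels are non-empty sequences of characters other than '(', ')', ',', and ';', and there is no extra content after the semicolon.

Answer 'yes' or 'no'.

Answer: yes

Derivation:
Input: (S,Q,(P,C,V,U));
Paren balance: 2 '(' vs 2 ')' OK
Ends with single ';': True
Full parse: OK
Valid: True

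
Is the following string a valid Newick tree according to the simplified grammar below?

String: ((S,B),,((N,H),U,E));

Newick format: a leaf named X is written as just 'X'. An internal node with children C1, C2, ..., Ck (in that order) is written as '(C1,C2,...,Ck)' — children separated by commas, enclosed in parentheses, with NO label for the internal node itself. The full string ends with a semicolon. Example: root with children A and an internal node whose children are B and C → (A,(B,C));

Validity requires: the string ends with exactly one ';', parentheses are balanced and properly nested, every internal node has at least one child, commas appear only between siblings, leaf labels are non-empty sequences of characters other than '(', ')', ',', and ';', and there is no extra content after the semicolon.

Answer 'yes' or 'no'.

Input: ((S,B),,((N,H),U,E));
Paren balance: 4 '(' vs 4 ')' OK
Ends with single ';': True
Full parse: FAILS (empty leaf label at pos 7)
Valid: False

Answer: no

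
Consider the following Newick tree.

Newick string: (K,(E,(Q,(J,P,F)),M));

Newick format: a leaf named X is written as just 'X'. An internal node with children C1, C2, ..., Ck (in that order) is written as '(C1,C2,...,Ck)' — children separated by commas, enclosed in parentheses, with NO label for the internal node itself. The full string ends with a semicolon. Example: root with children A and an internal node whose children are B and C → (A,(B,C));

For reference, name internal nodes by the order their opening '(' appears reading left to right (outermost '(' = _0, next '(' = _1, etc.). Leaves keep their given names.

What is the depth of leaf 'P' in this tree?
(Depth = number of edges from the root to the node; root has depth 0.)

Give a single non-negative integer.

Newick: (K,(E,(Q,(J,P,F)),M));
Naming internals by '(' encounter order: outermost '(' = _0, next = _1, ...
Query node: P
Path from root: _0 -> _1 -> _2 -> _3 -> P
Depth of P: 4 (number of edges from root)

Answer: 4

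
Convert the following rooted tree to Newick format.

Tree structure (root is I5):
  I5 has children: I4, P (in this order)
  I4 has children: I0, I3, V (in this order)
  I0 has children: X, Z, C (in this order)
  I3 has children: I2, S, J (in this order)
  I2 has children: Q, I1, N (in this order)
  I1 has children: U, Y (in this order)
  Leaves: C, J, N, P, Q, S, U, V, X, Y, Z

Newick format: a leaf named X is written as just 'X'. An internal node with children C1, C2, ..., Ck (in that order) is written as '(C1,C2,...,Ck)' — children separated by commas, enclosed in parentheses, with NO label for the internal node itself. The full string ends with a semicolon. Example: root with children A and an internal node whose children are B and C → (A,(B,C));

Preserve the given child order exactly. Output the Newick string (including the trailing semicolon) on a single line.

internal I5 with children ['I4', 'P']
  internal I4 with children ['I0', 'I3', 'V']
    internal I0 with children ['X', 'Z', 'C']
      leaf 'X' → 'X'
      leaf 'Z' → 'Z'
      leaf 'C' → 'C'
    → '(X,Z,C)'
    internal I3 with children ['I2', 'S', 'J']
      internal I2 with children ['Q', 'I1', 'N']
        leaf 'Q' → 'Q'
        internal I1 with children ['U', 'Y']
          leaf 'U' → 'U'
          leaf 'Y' → 'Y'
        → '(U,Y)'
        leaf 'N' → 'N'
      → '(Q,(U,Y),N)'
      leaf 'S' → 'S'
      leaf 'J' → 'J'
    → '((Q,(U,Y),N),S,J)'
    leaf 'V' → 'V'
  → '((X,Z,C),((Q,(U,Y),N),S,J),V)'
  leaf 'P' → 'P'
→ '(((X,Z,C),((Q,(U,Y),N),S,J),V),P)'
Final: (((X,Z,C),((Q,(U,Y),N),S,J),V),P);

Answer: (((X,Z,C),((Q,(U,Y),N),S,J),V),P);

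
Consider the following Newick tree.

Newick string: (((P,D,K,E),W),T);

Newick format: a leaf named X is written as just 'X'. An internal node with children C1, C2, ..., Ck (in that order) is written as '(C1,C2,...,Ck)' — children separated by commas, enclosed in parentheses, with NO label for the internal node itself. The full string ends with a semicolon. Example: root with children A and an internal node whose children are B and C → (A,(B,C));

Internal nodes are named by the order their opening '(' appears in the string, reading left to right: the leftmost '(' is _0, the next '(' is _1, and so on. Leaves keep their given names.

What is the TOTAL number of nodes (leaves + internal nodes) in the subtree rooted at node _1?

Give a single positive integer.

Newick: (((P,D,K,E),W),T);
Locate _1: it is the '(' at position 1 (the 2nd '(' reading left to right).
Query: subtree rooted at _1
_1: subtree_size = 1 + 6
  _2: subtree_size = 1 + 4
    P: subtree_size = 1 + 0
    D: subtree_size = 1 + 0
    K: subtree_size = 1 + 0
    E: subtree_size = 1 + 0
  W: subtree_size = 1 + 0
Total subtree size of _1: 7

Answer: 7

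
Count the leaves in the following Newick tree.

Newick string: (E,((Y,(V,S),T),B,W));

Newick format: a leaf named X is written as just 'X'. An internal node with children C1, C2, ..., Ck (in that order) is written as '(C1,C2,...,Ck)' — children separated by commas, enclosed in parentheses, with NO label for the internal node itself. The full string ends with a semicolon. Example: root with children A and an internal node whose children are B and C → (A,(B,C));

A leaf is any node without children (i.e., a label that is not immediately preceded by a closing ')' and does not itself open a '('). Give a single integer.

Newick: (E,((Y,(V,S),T),B,W));
Scan left-to-right; a leaf is any maximal label run not followed by '(':
  pos 1: leaf 'E' → count = 1
  pos 5: leaf 'Y' → count = 2
  pos 8: leaf 'V' → count = 3
  pos 10: leaf 'S' → count = 4
  pos 13: leaf 'T' → count = 5
  pos 16: leaf 'B' → count = 6
  pos 18: leaf 'W' → count = 7
Total leaves: 7

Answer: 7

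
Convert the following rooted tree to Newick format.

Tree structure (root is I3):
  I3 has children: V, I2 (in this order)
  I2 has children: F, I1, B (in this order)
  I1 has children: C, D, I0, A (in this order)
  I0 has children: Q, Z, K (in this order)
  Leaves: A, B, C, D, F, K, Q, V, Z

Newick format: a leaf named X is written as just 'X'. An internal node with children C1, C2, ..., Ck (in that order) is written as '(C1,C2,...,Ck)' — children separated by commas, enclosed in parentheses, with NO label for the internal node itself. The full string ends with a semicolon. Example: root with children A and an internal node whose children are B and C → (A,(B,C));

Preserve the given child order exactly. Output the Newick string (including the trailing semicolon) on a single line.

internal I3 with children ['V', 'I2']
  leaf 'V' → 'V'
  internal I2 with children ['F', 'I1', 'B']
    leaf 'F' → 'F'
    internal I1 with children ['C', 'D', 'I0', 'A']
      leaf 'C' → 'C'
      leaf 'D' → 'D'
      internal I0 with children ['Q', 'Z', 'K']
        leaf 'Q' → 'Q'
        leaf 'Z' → 'Z'
        leaf 'K' → 'K'
      → '(Q,Z,K)'
      leaf 'A' → 'A'
    → '(C,D,(Q,Z,K),A)'
    leaf 'B' → 'B'
  → '(F,(C,D,(Q,Z,K),A),B)'
→ '(V,(F,(C,D,(Q,Z,K),A),B))'
Final: (V,(F,(C,D,(Q,Z,K),A),B));

Answer: (V,(F,(C,D,(Q,Z,K),A),B));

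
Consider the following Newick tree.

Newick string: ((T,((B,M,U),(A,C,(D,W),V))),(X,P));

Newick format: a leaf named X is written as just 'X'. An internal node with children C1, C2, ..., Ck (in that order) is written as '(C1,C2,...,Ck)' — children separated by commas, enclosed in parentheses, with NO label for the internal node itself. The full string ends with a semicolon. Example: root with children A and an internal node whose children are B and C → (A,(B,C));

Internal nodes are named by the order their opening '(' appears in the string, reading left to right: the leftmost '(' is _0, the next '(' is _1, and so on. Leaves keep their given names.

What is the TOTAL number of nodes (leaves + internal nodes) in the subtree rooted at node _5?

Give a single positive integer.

Answer: 3

Derivation:
Newick: ((T,((B,M,U),(A,C,(D,W),V))),(X,P));
Locate _5: it is the '(' at position 18 (the 6th '(' reading left to right).
Query: subtree rooted at _5
_5: subtree_size = 1 + 2
  D: subtree_size = 1 + 0
  W: subtree_size = 1 + 0
Total subtree size of _5: 3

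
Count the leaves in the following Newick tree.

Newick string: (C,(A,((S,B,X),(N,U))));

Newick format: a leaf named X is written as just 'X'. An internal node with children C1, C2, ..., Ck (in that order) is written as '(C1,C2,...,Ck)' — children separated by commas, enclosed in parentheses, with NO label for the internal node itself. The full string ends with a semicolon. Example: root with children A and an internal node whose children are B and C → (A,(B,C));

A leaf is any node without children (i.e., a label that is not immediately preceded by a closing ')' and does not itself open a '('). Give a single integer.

Answer: 7

Derivation:
Newick: (C,(A,((S,B,X),(N,U))));
Scan left-to-right; a leaf is any maximal label run not followed by '(':
  pos 1: leaf 'C' → count = 1
  pos 4: leaf 'A' → count = 2
  pos 8: leaf 'S' → count = 3
  pos 10: leaf 'B' → count = 4
  pos 12: leaf 'X' → count = 5
  pos 16: leaf 'N' → count = 6
  pos 18: leaf 'U' → count = 7
Total leaves: 7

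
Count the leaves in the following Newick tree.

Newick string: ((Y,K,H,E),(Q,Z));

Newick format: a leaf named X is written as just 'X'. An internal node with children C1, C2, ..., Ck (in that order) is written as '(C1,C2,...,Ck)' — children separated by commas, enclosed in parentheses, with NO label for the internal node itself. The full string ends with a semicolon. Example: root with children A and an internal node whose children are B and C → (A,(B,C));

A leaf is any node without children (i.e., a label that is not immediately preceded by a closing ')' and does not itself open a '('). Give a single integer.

Newick: ((Y,K,H,E),(Q,Z));
Scan left-to-right; a leaf is any maximal label run not followed by '(':
  pos 2: leaf 'Y' → count = 1
  pos 4: leaf 'K' → count = 2
  pos 6: leaf 'H' → count = 3
  pos 8: leaf 'E' → count = 4
  pos 12: leaf 'Q' → count = 5
  pos 14: leaf 'Z' → count = 6
Total leaves: 6

Answer: 6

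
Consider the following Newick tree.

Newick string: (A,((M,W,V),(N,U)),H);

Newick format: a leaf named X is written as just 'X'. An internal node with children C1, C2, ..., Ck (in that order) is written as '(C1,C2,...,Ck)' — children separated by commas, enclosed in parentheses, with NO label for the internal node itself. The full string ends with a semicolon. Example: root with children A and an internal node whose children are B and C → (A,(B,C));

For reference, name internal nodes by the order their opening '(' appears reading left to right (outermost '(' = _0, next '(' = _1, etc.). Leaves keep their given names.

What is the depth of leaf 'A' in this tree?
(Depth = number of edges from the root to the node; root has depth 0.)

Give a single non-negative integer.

Answer: 1

Derivation:
Newick: (A,((M,W,V),(N,U)),H);
Naming internals by '(' encounter order: outermost '(' = _0, next = _1, ...
Query node: A
Path from root: _0 -> A
Depth of A: 1 (number of edges from root)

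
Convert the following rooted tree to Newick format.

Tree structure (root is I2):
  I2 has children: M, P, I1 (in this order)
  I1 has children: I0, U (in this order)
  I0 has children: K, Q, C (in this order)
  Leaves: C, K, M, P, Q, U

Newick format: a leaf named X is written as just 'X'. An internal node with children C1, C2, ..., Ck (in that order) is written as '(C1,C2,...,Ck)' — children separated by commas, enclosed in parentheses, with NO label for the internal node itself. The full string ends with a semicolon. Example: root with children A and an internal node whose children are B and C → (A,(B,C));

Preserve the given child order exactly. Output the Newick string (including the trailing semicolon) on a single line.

Answer: (M,P,((K,Q,C),U));

Derivation:
internal I2 with children ['M', 'P', 'I1']
  leaf 'M' → 'M'
  leaf 'P' → 'P'
  internal I1 with children ['I0', 'U']
    internal I0 with children ['K', 'Q', 'C']
      leaf 'K' → 'K'
      leaf 'Q' → 'Q'
      leaf 'C' → 'C'
    → '(K,Q,C)'
    leaf 'U' → 'U'
  → '((K,Q,C),U)'
→ '(M,P,((K,Q,C),U))'
Final: (M,P,((K,Q,C),U));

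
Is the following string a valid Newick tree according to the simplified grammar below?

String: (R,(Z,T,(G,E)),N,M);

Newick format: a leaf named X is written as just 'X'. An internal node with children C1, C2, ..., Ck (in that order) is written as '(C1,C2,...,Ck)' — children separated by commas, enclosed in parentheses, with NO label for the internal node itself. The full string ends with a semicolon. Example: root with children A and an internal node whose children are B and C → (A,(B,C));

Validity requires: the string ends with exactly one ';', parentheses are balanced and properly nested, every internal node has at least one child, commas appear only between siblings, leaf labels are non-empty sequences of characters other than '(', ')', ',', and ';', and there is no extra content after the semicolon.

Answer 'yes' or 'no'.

Input: (R,(Z,T,(G,E)),N,M);
Paren balance: 3 '(' vs 3 ')' OK
Ends with single ';': True
Full parse: OK
Valid: True

Answer: yes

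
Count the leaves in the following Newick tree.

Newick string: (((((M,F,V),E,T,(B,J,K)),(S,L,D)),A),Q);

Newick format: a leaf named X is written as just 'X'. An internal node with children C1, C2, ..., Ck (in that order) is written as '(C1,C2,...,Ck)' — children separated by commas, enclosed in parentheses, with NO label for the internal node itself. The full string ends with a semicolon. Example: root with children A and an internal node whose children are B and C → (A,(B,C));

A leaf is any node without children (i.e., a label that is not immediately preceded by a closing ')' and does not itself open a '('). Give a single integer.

Answer: 13

Derivation:
Newick: (((((M,F,V),E,T,(B,J,K)),(S,L,D)),A),Q);
Scan left-to-right; a leaf is any maximal label run not followed by '(':
  pos 5: leaf 'M' → count = 1
  pos 7: leaf 'F' → count = 2
  pos 9: leaf 'V' → count = 3
  pos 12: leaf 'E' → count = 4
  pos 14: leaf 'T' → count = 5
  pos 17: leaf 'B' → count = 6
  pos 19: leaf 'J' → count = 7
  pos 21: leaf 'K' → count = 8
  pos 26: leaf 'S' → count = 9
  pos 28: leaf 'L' → count = 10
  pos 30: leaf 'D' → count = 11
  pos 34: leaf 'A' → count = 12
  pos 37: leaf 'Q' → count = 13
Total leaves: 13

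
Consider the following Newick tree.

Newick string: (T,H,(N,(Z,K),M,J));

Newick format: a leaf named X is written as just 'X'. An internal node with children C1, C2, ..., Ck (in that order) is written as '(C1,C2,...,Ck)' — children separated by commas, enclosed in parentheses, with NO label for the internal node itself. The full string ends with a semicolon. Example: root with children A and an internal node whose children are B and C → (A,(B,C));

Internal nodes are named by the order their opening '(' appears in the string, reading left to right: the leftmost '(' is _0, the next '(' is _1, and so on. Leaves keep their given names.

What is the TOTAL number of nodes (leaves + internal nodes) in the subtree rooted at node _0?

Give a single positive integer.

Answer: 10

Derivation:
Newick: (T,H,(N,(Z,K),M,J));
Locate _0: it is the '(' at position 0 (the 1st '(' reading left to right).
Query: subtree rooted at _0
_0: subtree_size = 1 + 9
  T: subtree_size = 1 + 0
  H: subtree_size = 1 + 0
  _1: subtree_size = 1 + 6
    N: subtree_size = 1 + 0
    _2: subtree_size = 1 + 2
      Z: subtree_size = 1 + 0
      K: subtree_size = 1 + 0
    M: subtree_size = 1 + 0
    J: subtree_size = 1 + 0
Total subtree size of _0: 10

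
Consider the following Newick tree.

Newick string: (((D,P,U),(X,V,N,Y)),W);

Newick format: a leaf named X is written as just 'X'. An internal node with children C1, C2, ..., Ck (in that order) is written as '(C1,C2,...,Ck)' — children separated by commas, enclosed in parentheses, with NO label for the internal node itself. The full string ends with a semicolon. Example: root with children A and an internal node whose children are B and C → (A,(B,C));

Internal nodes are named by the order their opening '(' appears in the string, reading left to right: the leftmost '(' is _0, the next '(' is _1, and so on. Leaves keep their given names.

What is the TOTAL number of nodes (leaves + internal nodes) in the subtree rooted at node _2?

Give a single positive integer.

Answer: 4

Derivation:
Newick: (((D,P,U),(X,V,N,Y)),W);
Locate _2: it is the '(' at position 2 (the 3rd '(' reading left to right).
Query: subtree rooted at _2
_2: subtree_size = 1 + 3
  D: subtree_size = 1 + 0
  P: subtree_size = 1 + 0
  U: subtree_size = 1 + 0
Total subtree size of _2: 4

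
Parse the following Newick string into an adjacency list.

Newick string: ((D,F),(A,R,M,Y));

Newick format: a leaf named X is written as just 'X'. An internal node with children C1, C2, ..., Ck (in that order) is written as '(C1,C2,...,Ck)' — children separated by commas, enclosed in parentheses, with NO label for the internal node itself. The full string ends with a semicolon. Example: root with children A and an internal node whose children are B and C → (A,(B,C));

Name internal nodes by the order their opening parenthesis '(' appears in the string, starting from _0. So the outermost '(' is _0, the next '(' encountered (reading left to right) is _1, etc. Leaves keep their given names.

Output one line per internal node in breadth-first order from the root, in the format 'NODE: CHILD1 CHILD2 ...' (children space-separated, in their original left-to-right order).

Input: ((D,F),(A,R,M,Y));
Scanning left-to-right, naming '(' by encounter order:
  pos 0: '(' -> open internal node _0 (depth 1)
  pos 1: '(' -> open internal node _1 (depth 2)
  pos 5: ')' -> close internal node _1 (now at depth 1)
  pos 7: '(' -> open internal node _2 (depth 2)
  pos 15: ')' -> close internal node _2 (now at depth 1)
  pos 16: ')' -> close internal node _0 (now at depth 0)
Total internal nodes: 3
BFS adjacency from root:
  _0: _1 _2
  _1: D F
  _2: A R M Y

Answer: _0: _1 _2
_1: D F
_2: A R M Y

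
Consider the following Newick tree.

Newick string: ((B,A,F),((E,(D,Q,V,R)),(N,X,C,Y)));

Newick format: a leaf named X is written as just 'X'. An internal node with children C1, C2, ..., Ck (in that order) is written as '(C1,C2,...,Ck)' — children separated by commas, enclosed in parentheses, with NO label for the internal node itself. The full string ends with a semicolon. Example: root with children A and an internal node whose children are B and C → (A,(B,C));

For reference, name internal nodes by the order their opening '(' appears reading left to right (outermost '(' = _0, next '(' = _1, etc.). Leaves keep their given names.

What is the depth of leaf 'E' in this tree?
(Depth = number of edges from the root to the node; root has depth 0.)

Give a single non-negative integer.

Answer: 3

Derivation:
Newick: ((B,A,F),((E,(D,Q,V,R)),(N,X,C,Y)));
Naming internals by '(' encounter order: outermost '(' = _0, next = _1, ...
Query node: E
Path from root: _0 -> _2 -> _3 -> E
Depth of E: 3 (number of edges from root)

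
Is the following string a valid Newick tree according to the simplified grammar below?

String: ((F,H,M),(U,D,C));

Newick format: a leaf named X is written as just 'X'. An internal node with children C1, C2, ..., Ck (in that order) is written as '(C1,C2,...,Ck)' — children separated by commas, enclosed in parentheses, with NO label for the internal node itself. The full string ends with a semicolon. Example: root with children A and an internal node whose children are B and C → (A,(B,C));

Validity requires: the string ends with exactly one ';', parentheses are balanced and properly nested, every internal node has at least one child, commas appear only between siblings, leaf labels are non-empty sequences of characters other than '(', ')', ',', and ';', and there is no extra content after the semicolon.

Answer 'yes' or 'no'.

Input: ((F,H,M),(U,D,C));
Paren balance: 3 '(' vs 3 ')' OK
Ends with single ';': True
Full parse: OK
Valid: True

Answer: yes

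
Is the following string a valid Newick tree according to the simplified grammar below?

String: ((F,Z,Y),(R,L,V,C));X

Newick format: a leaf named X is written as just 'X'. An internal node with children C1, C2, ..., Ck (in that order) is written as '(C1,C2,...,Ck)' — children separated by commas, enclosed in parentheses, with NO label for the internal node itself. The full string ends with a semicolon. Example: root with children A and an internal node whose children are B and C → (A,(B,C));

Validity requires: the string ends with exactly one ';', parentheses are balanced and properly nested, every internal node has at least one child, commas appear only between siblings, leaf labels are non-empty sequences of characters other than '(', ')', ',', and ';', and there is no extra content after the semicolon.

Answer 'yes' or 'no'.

Input: ((F,Z,Y),(R,L,V,C));X
Paren balance: 3 '(' vs 3 ')' OK
Ends with single ';': False
Full parse: FAILS (must end with ;)
Valid: False

Answer: no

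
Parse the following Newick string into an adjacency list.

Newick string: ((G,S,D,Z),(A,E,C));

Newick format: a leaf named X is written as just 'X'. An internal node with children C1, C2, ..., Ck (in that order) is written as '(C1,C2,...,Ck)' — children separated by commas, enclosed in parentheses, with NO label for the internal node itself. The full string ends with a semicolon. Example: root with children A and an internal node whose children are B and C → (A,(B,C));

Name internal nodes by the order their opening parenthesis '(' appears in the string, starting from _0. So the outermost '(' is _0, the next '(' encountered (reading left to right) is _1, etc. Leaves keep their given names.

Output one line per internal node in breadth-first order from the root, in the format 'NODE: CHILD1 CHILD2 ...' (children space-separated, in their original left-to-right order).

Input: ((G,S,D,Z),(A,E,C));
Scanning left-to-right, naming '(' by encounter order:
  pos 0: '(' -> open internal node _0 (depth 1)
  pos 1: '(' -> open internal node _1 (depth 2)
  pos 9: ')' -> close internal node _1 (now at depth 1)
  pos 11: '(' -> open internal node _2 (depth 2)
  pos 17: ')' -> close internal node _2 (now at depth 1)
  pos 18: ')' -> close internal node _0 (now at depth 0)
Total internal nodes: 3
BFS adjacency from root:
  _0: _1 _2
  _1: G S D Z
  _2: A E C

Answer: _0: _1 _2
_1: G S D Z
_2: A E C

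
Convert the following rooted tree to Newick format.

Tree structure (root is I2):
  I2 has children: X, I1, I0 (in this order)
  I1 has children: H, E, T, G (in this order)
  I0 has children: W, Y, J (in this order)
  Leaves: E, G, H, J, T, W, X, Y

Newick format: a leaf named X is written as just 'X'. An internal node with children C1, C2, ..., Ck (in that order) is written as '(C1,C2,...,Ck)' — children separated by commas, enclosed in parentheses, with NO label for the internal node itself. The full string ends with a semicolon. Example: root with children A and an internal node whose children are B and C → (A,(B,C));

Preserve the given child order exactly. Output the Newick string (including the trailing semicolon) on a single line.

internal I2 with children ['X', 'I1', 'I0']
  leaf 'X' → 'X'
  internal I1 with children ['H', 'E', 'T', 'G']
    leaf 'H' → 'H'
    leaf 'E' → 'E'
    leaf 'T' → 'T'
    leaf 'G' → 'G'
  → '(H,E,T,G)'
  internal I0 with children ['W', 'Y', 'J']
    leaf 'W' → 'W'
    leaf 'Y' → 'Y'
    leaf 'J' → 'J'
  → '(W,Y,J)'
→ '(X,(H,E,T,G),(W,Y,J))'
Final: (X,(H,E,T,G),(W,Y,J));

Answer: (X,(H,E,T,G),(W,Y,J));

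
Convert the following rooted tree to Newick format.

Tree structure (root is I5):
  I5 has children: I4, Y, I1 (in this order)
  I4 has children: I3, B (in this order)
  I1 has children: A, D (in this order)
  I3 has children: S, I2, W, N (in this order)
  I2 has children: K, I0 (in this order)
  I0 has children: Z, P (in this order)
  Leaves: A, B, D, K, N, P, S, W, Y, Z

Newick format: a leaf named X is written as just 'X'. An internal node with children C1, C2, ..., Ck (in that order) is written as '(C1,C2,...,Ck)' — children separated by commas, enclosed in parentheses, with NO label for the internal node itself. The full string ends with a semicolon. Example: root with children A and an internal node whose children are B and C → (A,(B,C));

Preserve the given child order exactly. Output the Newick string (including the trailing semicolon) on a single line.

internal I5 with children ['I4', 'Y', 'I1']
  internal I4 with children ['I3', 'B']
    internal I3 with children ['S', 'I2', 'W', 'N']
      leaf 'S' → 'S'
      internal I2 with children ['K', 'I0']
        leaf 'K' → 'K'
        internal I0 with children ['Z', 'P']
          leaf 'Z' → 'Z'
          leaf 'P' → 'P'
        → '(Z,P)'
      → '(K,(Z,P))'
      leaf 'W' → 'W'
      leaf 'N' → 'N'
    → '(S,(K,(Z,P)),W,N)'
    leaf 'B' → 'B'
  → '((S,(K,(Z,P)),W,N),B)'
  leaf 'Y' → 'Y'
  internal I1 with children ['A', 'D']
    leaf 'A' → 'A'
    leaf 'D' → 'D'
  → '(A,D)'
→ '(((S,(K,(Z,P)),W,N),B),Y,(A,D))'
Final: (((S,(K,(Z,P)),W,N),B),Y,(A,D));

Answer: (((S,(K,(Z,P)),W,N),B),Y,(A,D));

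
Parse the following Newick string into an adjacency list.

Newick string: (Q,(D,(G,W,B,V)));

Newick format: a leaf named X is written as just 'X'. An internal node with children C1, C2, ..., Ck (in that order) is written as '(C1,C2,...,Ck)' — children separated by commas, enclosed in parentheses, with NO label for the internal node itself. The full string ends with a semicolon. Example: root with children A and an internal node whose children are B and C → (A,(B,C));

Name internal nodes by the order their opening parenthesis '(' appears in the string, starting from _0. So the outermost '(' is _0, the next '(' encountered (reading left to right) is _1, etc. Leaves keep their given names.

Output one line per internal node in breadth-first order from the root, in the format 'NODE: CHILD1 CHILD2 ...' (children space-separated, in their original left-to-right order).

Answer: _0: Q _1
_1: D _2
_2: G W B V

Derivation:
Input: (Q,(D,(G,W,B,V)));
Scanning left-to-right, naming '(' by encounter order:
  pos 0: '(' -> open internal node _0 (depth 1)
  pos 3: '(' -> open internal node _1 (depth 2)
  pos 6: '(' -> open internal node _2 (depth 3)
  pos 14: ')' -> close internal node _2 (now at depth 2)
  pos 15: ')' -> close internal node _1 (now at depth 1)
  pos 16: ')' -> close internal node _0 (now at depth 0)
Total internal nodes: 3
BFS adjacency from root:
  _0: Q _1
  _1: D _2
  _2: G W B V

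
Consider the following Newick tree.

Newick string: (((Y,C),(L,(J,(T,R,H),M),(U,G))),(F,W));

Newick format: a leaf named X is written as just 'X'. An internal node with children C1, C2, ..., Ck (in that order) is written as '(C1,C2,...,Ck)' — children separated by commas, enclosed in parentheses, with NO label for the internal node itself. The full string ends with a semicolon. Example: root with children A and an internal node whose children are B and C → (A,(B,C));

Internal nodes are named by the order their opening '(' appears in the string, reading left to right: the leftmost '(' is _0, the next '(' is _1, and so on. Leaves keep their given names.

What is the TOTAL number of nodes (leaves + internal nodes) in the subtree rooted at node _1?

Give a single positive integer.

Newick: (((Y,C),(L,(J,(T,R,H),M),(U,G))),(F,W));
Locate _1: it is the '(' at position 1 (the 2nd '(' reading left to right).
Query: subtree rooted at _1
_1: subtree_size = 1 + 15
  _2: subtree_size = 1 + 2
    Y: subtree_size = 1 + 0
    C: subtree_size = 1 + 0
  _3: subtree_size = 1 + 11
    L: subtree_size = 1 + 0
    _4: subtree_size = 1 + 6
      J: subtree_size = 1 + 0
      _5: subtree_size = 1 + 3
        T: subtree_size = 1 + 0
        R: subtree_size = 1 + 0
        H: subtree_size = 1 + 0
      M: subtree_size = 1 + 0
    _6: subtree_size = 1 + 2
      U: subtree_size = 1 + 0
      G: subtree_size = 1 + 0
Total subtree size of _1: 16

Answer: 16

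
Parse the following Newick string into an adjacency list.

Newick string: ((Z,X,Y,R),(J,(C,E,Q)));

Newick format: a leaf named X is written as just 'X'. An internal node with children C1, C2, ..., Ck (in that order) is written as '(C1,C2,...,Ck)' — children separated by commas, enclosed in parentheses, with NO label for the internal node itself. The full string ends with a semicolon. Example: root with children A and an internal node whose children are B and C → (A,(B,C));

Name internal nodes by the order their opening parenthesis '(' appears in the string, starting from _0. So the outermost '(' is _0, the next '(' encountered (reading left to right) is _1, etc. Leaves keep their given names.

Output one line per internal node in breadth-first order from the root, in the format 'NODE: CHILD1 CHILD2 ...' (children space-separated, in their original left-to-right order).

Input: ((Z,X,Y,R),(J,(C,E,Q)));
Scanning left-to-right, naming '(' by encounter order:
  pos 0: '(' -> open internal node _0 (depth 1)
  pos 1: '(' -> open internal node _1 (depth 2)
  pos 9: ')' -> close internal node _1 (now at depth 1)
  pos 11: '(' -> open internal node _2 (depth 2)
  pos 14: '(' -> open internal node _3 (depth 3)
  pos 20: ')' -> close internal node _3 (now at depth 2)
  pos 21: ')' -> close internal node _2 (now at depth 1)
  pos 22: ')' -> close internal node _0 (now at depth 0)
Total internal nodes: 4
BFS adjacency from root:
  _0: _1 _2
  _1: Z X Y R
  _2: J _3
  _3: C E Q

Answer: _0: _1 _2
_1: Z X Y R
_2: J _3
_3: C E Q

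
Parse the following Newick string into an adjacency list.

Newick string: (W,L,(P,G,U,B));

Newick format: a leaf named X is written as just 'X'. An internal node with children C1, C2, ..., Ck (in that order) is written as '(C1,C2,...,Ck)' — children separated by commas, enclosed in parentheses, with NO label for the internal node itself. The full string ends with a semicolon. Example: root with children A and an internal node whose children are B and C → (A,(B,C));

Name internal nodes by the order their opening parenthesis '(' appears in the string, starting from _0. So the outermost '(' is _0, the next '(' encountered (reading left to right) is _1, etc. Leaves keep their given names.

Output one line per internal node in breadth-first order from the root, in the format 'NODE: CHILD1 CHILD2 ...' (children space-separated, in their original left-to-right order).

Input: (W,L,(P,G,U,B));
Scanning left-to-right, naming '(' by encounter order:
  pos 0: '(' -> open internal node _0 (depth 1)
  pos 5: '(' -> open internal node _1 (depth 2)
  pos 13: ')' -> close internal node _1 (now at depth 1)
  pos 14: ')' -> close internal node _0 (now at depth 0)
Total internal nodes: 2
BFS adjacency from root:
  _0: W L _1
  _1: P G U B

Answer: _0: W L _1
_1: P G U B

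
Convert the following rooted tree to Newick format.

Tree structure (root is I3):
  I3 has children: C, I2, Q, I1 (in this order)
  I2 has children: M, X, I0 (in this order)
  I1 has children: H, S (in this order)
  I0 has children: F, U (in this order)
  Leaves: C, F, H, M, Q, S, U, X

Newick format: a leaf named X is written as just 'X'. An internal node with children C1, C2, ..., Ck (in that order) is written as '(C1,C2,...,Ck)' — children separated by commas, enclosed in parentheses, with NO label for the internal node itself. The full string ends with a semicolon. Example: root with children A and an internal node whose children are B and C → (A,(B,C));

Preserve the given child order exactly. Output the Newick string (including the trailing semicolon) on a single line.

internal I3 with children ['C', 'I2', 'Q', 'I1']
  leaf 'C' → 'C'
  internal I2 with children ['M', 'X', 'I0']
    leaf 'M' → 'M'
    leaf 'X' → 'X'
    internal I0 with children ['F', 'U']
      leaf 'F' → 'F'
      leaf 'U' → 'U'
    → '(F,U)'
  → '(M,X,(F,U))'
  leaf 'Q' → 'Q'
  internal I1 with children ['H', 'S']
    leaf 'H' → 'H'
    leaf 'S' → 'S'
  → '(H,S)'
→ '(C,(M,X,(F,U)),Q,(H,S))'
Final: (C,(M,X,(F,U)),Q,(H,S));

Answer: (C,(M,X,(F,U)),Q,(H,S));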